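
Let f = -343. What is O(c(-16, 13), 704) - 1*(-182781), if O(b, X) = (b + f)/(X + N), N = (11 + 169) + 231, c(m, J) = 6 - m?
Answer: 203800494/1115 ≈ 1.8278e+5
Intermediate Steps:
N = 411 (N = 180 + 231 = 411)
O(b, X) = (-343 + b)/(411 + X) (O(b, X) = (b - 343)/(X + 411) = (-343 + b)/(411 + X))
O(c(-16, 13), 704) - 1*(-182781) = (-343 + (6 - 1*(-16)))/(411 + 704) - 1*(-182781) = (-343 + (6 + 16))/1115 + 182781 = (-343 + 22)/1115 + 182781 = (1/1115)*(-321) + 182781 = -321/1115 + 182781 = 203800494/1115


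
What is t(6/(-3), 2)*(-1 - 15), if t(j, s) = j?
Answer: 32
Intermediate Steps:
t(6/(-3), 2)*(-1 - 15) = (6/(-3))*(-1 - 15) = (6*(-⅓))*(-16) = -2*(-16) = 32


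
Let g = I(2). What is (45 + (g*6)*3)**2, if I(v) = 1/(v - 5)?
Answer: 1521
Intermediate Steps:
I(v) = 1/(-5 + v)
g = -1/3 (g = 1/(-5 + 2) = 1/(-3) = -1/3 ≈ -0.33333)
(45 + (g*6)*3)**2 = (45 - 1/3*6*3)**2 = (45 - 2*3)**2 = (45 - 6)**2 = 39**2 = 1521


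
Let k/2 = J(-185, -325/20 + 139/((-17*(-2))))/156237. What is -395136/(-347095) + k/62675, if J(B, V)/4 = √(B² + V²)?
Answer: 56448/49585 + 2*√158940329/166466617575 ≈ 1.1384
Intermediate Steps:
J(B, V) = 4*√(B² + V²)
k = 2*√158940329/2656029 (k = 2*((4*√((-185)² + (-325/20 + 139/((-17*(-2))))²))/156237) = 2*((4*√(34225 + (-325*1/20 + 139/34)²))*(1/156237)) = 2*((4*√(34225 + (-65/4 + 139*(1/34))²))*(1/156237)) = 2*((4*√(34225 + (-65/4 + 139/34)²))*(1/156237)) = 2*((4*√(34225 + (-827/68)²))*(1/156237)) = 2*((4*√(34225 + 683929/4624))*(1/156237)) = 2*((4*√(158940329/4624))*(1/156237)) = 2*((4*(√158940329/68))*(1/156237)) = 2*((√158940329/17)*(1/156237)) = 2*(√158940329/2656029) = 2*√158940329/2656029 ≈ 0.0094932)
-395136/(-347095) + k/62675 = -395136/(-347095) + (2*√158940329/2656029)/62675 = -395136*(-1/347095) + (2*√158940329/2656029)*(1/62675) = 56448/49585 + 2*√158940329/166466617575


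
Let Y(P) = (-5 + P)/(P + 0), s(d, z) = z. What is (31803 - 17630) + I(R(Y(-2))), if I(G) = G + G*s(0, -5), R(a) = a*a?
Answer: 14124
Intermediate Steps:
Y(P) = (-5 + P)/P
R(a) = a**2
I(G) = -4*G (I(G) = G + G*(-5) = G - 5*G = -4*G)
(31803 - 17630) + I(R(Y(-2))) = (31803 - 17630) - 4*(-5 - 2)**2/4 = 14173 - 4*(-1/2*(-7))**2 = 14173 - 4*(7/2)**2 = 14173 - 4*49/4 = 14173 - 49 = 14124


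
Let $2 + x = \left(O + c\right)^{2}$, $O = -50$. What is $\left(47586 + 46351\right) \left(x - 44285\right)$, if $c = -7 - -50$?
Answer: $-4155585006$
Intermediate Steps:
$c = 43$ ($c = -7 + 50 = 43$)
$x = 47$ ($x = -2 + \left(-50 + 43\right)^{2} = -2 + \left(-7\right)^{2} = -2 + 49 = 47$)
$\left(47586 + 46351\right) \left(x - 44285\right) = \left(47586 + 46351\right) \left(47 - 44285\right) = 93937 \left(-44238\right) = -4155585006$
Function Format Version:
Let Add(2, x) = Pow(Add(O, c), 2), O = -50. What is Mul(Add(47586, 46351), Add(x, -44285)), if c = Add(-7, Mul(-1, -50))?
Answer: -4155585006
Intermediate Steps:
c = 43 (c = Add(-7, 50) = 43)
x = 47 (x = Add(-2, Pow(Add(-50, 43), 2)) = Add(-2, Pow(-7, 2)) = Add(-2, 49) = 47)
Mul(Add(47586, 46351), Add(x, -44285)) = Mul(Add(47586, 46351), Add(47, -44285)) = Mul(93937, -44238) = -4155585006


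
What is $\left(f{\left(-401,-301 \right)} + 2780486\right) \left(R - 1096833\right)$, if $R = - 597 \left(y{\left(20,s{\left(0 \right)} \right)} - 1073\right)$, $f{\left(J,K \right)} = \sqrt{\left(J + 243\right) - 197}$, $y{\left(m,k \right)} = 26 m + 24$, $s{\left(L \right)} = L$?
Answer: $-2171615175720 - 781020 i \sqrt{355} \approx -2.1716 \cdot 10^{12} - 1.4716 \cdot 10^{7} i$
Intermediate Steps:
$y{\left(m,k \right)} = 24 + 26 m$
$f{\left(J,K \right)} = \sqrt{46 + J}$ ($f{\left(J,K \right)} = \sqrt{\left(243 + J\right) - 197} = \sqrt{46 + J}$)
$R = 315813$ ($R = - 597 \left(\left(24 + 26 \cdot 20\right) - 1073\right) = - 597 \left(\left(24 + 520\right) - 1073\right) = - 597 \left(544 - 1073\right) = \left(-597\right) \left(-529\right) = 315813$)
$\left(f{\left(-401,-301 \right)} + 2780486\right) \left(R - 1096833\right) = \left(\sqrt{46 - 401} + 2780486\right) \left(315813 - 1096833\right) = \left(\sqrt{-355} + 2780486\right) \left(-781020\right) = \left(i \sqrt{355} + 2780486\right) \left(-781020\right) = \left(2780486 + i \sqrt{355}\right) \left(-781020\right) = -2171615175720 - 781020 i \sqrt{355}$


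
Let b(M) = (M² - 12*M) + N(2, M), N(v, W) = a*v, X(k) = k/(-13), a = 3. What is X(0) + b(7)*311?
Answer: -9019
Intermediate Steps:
X(k) = -k/13 (X(k) = k*(-1/13) = -k/13)
N(v, W) = 3*v
b(M) = 6 + M² - 12*M (b(M) = (M² - 12*M) + 3*2 = (M² - 12*M) + 6 = 6 + M² - 12*M)
X(0) + b(7)*311 = -1/13*0 + (6 + 7² - 12*7)*311 = 0 + (6 + 49 - 84)*311 = 0 - 29*311 = 0 - 9019 = -9019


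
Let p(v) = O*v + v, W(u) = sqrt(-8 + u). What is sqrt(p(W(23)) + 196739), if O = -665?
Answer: sqrt(196739 - 664*sqrt(15)) ≈ 440.64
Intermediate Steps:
p(v) = -664*v (p(v) = -665*v + v = -664*v)
sqrt(p(W(23)) + 196739) = sqrt(-664*sqrt(-8 + 23) + 196739) = sqrt(-664*sqrt(15) + 196739) = sqrt(196739 - 664*sqrt(15))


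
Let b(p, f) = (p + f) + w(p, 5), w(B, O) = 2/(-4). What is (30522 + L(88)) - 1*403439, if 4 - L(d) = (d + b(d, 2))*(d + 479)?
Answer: -947111/2 ≈ -4.7356e+5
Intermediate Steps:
w(B, O) = -½ (w(B, O) = 2*(-¼) = -½)
b(p, f) = -½ + f + p (b(p, f) = (p + f) - ½ = (f + p) - ½ = -½ + f + p)
L(d) = 4 - (479 + d)*(3/2 + 2*d) (L(d) = 4 - (d + (-½ + 2 + d))*(d + 479) = 4 - (d + (3/2 + d))*(479 + d) = 4 - (3/2 + 2*d)*(479 + d) = 4 - (479 + d)*(3/2 + 2*d))
(30522 + L(88)) - 1*403439 = (30522 + (-1429/2 - 2*88² - 1919/2*88)) - 1*403439 = (30522 + (-1429/2 - 2*7744 - 84436)) - 403439 = (30522 + (-1429/2 - 15488 - 84436)) - 403439 = (30522 - 201277/2) - 403439 = -140233/2 - 403439 = -947111/2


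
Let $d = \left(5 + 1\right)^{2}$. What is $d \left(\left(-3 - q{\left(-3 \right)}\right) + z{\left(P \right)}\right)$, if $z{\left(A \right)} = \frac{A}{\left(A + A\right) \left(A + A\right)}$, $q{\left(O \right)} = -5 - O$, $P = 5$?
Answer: $- \frac{171}{5} \approx -34.2$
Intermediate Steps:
$d = 36$ ($d = 6^{2} = 36$)
$z{\left(A \right)} = \frac{1}{4 A}$ ($z{\left(A \right)} = \frac{A}{2 A 2 A} = \frac{A}{4 A^{2}} = A \frac{1}{4 A^{2}} = \frac{1}{4 A}$)
$d \left(\left(-3 - q{\left(-3 \right)}\right) + z{\left(P \right)}\right) = 36 \left(\left(-3 - \left(-5 - -3\right)\right) + \frac{1}{4 \cdot 5}\right) = 36 \left(\left(-3 - \left(-5 + 3\right)\right) + \frac{1}{4} \cdot \frac{1}{5}\right) = 36 \left(\left(-3 - -2\right) + \frac{1}{20}\right) = 36 \left(\left(-3 + 2\right) + \frac{1}{20}\right) = 36 \left(-1 + \frac{1}{20}\right) = 36 \left(- \frac{19}{20}\right) = - \frac{171}{5}$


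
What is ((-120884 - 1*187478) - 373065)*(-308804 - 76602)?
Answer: 262626054362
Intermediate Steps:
((-120884 - 1*187478) - 373065)*(-308804 - 76602) = ((-120884 - 187478) - 373065)*(-385406) = (-308362 - 373065)*(-385406) = -681427*(-385406) = 262626054362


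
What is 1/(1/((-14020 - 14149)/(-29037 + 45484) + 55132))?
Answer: 906727835/16447 ≈ 55130.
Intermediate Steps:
1/(1/((-14020 - 14149)/(-29037 + 45484) + 55132)) = 1/(1/(-28169/16447 + 55132)) = 1/(1/(906727835/16447)) = 1/(16447/906727835) = 906727835/16447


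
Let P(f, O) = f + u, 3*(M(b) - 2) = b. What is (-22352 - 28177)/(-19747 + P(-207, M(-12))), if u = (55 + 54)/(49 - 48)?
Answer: 16843/6615 ≈ 2.5462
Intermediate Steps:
u = 109 (u = 109/1 = 109*1 = 109)
M(b) = 2 + b/3
P(f, O) = 109 + f (P(f, O) = f + 109 = 109 + f)
(-22352 - 28177)/(-19747 + P(-207, M(-12))) = (-22352 - 28177)/(-19747 + (109 - 207)) = -50529/(-19747 - 98) = -50529/(-19845) = -50529*(-1/19845) = 16843/6615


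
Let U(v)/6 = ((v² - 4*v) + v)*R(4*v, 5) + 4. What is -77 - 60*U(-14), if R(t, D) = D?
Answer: -429917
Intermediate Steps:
U(v) = 24 - 90*v + 30*v² (U(v) = 6*(((v² - 4*v) + v)*5 + 4) = 6*((v² - 3*v)*5 + 4) = 6*((-15*v + 5*v²) + 4) = 6*(4 - 15*v + 5*v²) = 24 - 90*v + 30*v²)
-77 - 60*U(-14) = -77 - 60*(24 - 90*(-14) + 30*(-14)²) = -77 - 60*(24 + 1260 + 30*196) = -77 - 60*(24 + 1260 + 5880) = -77 - 60*7164 = -77 - 429840 = -429917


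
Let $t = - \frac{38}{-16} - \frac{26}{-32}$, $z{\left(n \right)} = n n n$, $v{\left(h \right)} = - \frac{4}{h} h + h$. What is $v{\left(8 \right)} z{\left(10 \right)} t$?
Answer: $12750$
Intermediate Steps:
$v{\left(h \right)} = -4 + h$
$z{\left(n \right)} = n^{3}$ ($z{\left(n \right)} = n^{2} n = n^{3}$)
$t = \frac{51}{16}$ ($t = \left(-38\right) \left(- \frac{1}{16}\right) - - \frac{13}{16} = \frac{19}{8} + \frac{13}{16} = \frac{51}{16} \approx 3.1875$)
$v{\left(8 \right)} z{\left(10 \right)} t = \left(-4 + 8\right) 10^{3} \cdot \frac{51}{16} = 4 \cdot 1000 \cdot \frac{51}{16} = 4000 \cdot \frac{51}{16} = 12750$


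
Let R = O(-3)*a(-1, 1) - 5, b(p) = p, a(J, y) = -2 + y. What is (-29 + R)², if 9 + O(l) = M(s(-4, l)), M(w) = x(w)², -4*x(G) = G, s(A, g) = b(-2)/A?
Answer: 2563201/4096 ≈ 625.78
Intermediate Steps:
s(A, g) = -2/A
x(G) = -G/4
M(w) = w²/16 (M(w) = (-w/4)² = w²/16)
O(l) = -575/64 (O(l) = -9 + (-2/(-4))²/16 = -9 + (-2*(-¼))²/16 = -9 + (½)²/16 = -9 + (1/16)*(¼) = -9 + 1/64 = -575/64)
R = 255/64 (R = -575*(-2 + 1)/64 - 5 = -575/64*(-1) - 5 = 575/64 - 5 = 255/64 ≈ 3.9844)
(-29 + R)² = (-29 + 255/64)² = (-1601/64)² = 2563201/4096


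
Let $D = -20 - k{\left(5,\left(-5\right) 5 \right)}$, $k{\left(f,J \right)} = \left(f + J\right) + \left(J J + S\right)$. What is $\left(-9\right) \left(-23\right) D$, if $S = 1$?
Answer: $-129582$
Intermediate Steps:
$k{\left(f,J \right)} = 1 + J + f + J^{2}$ ($k{\left(f,J \right)} = \left(f + J\right) + \left(J J + 1\right) = \left(J + f\right) + \left(J^{2} + 1\right) = \left(J + f\right) + \left(1 + J^{2}\right) = 1 + J + f + J^{2}$)
$D = -626$ ($D = -20 - \left(1 - 25 + 5 + \left(\left(-5\right) 5\right)^{2}\right) = -20 - \left(1 - 25 + 5 + \left(-25\right)^{2}\right) = -20 - \left(1 - 25 + 5 + 625\right) = -20 - 606 = -626$)
$\left(-9\right) \left(-23\right) D = \left(-9\right) \left(-23\right) \left(-626\right) = 207 \left(-626\right) = -129582$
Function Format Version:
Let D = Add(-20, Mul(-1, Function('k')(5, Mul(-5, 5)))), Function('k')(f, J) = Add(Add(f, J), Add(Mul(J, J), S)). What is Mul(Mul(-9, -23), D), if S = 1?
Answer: -129582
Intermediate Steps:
Function('k')(f, J) = Add(1, J, f, Pow(J, 2)) (Function('k')(f, J) = Add(Add(f, J), Add(Mul(J, J), 1)) = Add(Add(J, f), Add(Pow(J, 2), 1)) = Add(Add(J, f), Add(1, Pow(J, 2))) = Add(1, J, f, Pow(J, 2)))
D = -626 (D = Add(-20, Mul(-1, Add(1, Mul(-5, 5), 5, Pow(Mul(-5, 5), 2)))) = Add(-20, Mul(-1, Add(1, -25, 5, Pow(-25, 2)))) = Add(-20, Mul(-1, Add(1, -25, 5, 625))) = Add(-20, Mul(-1, 606)) = Add(-20, -606) = -626)
Mul(Mul(-9, -23), D) = Mul(Mul(-9, -23), -626) = Mul(207, -626) = -129582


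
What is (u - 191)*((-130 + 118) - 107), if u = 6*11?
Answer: 14875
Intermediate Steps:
u = 66
(u - 191)*((-130 + 118) - 107) = (66 - 191)*((-130 + 118) - 107) = -125*(-12 - 107) = -125*(-119) = 14875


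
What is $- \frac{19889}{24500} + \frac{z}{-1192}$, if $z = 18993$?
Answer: $- \frac{122259047}{7301000} \approx -16.746$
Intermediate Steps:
$- \frac{19889}{24500} + \frac{z}{-1192} = - \frac{19889}{24500} + \frac{18993}{-1192} = \left(-19889\right) \frac{1}{24500} + 18993 \left(- \frac{1}{1192}\right) = - \frac{19889}{24500} - \frac{18993}{1192} = - \frac{122259047}{7301000}$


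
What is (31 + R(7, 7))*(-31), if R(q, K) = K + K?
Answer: -1395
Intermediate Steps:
R(q, K) = 2*K
(31 + R(7, 7))*(-31) = (31 + 2*7)*(-31) = (31 + 14)*(-31) = 45*(-31) = -1395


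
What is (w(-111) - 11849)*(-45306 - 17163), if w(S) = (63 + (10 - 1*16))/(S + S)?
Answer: 54775630305/74 ≈ 7.4021e+8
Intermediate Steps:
w(S) = 57/(2*S) (w(S) = (63 + (10 - 16))/((2*S)) = (63 - 6)*(1/(2*S)) = 57*(1/(2*S)) = 57/(2*S))
(w(-111) - 11849)*(-45306 - 17163) = ((57/2)/(-111) - 11849)*(-45306 - 17163) = ((57/2)*(-1/111) - 11849)*(-62469) = (-19/74 - 11849)*(-62469) = -876845/74*(-62469) = 54775630305/74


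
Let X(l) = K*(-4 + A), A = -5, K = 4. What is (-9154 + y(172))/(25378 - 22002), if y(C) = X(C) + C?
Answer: -4509/1688 ≈ -2.6712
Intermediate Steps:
X(l) = -36 (X(l) = 4*(-4 - 5) = 4*(-9) = -36)
y(C) = -36 + C
(-9154 + y(172))/(25378 - 22002) = (-9154 + (-36 + 172))/(25378 - 22002) = (-9154 + 136)/3376 = -9018*1/3376 = -4509/1688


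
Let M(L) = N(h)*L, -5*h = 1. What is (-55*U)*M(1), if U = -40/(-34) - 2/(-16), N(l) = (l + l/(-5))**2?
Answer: -3894/2125 ≈ -1.8325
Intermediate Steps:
h = -1/5 (h = -1/5*1 = -1/5 ≈ -0.20000)
N(l) = 16*l**2/25 (N(l) = (l + l*(-1/5))**2 = (l - l/5)**2 = (4*l/5)**2 = 16*l**2/25)
M(L) = 16*L/625 (M(L) = (16*(-1/5)**2/25)*L = ((16/25)*(1/25))*L = 16*L/625)
U = 177/136 (U = -40*(-1/34) - 2*(-1/16) = 20/17 + 1/8 = 177/136 ≈ 1.3015)
(-55*U)*M(1) = (-55*177/136)*((16/625)*1) = -9735/136*16/625 = -3894/2125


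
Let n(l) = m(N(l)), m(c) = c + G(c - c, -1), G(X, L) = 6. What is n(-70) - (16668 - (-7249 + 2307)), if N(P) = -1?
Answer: -21605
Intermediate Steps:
m(c) = 6 + c (m(c) = c + 6 = 6 + c)
n(l) = 5 (n(l) = 6 - 1 = 5)
n(-70) - (16668 - (-7249 + 2307)) = 5 - (16668 - (-7249 + 2307)) = 5 - (16668 - 1*(-4942)) = 5 - (16668 + 4942) = 5 - 1*21610 = 5 - 21610 = -21605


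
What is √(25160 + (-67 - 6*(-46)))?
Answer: √25369 ≈ 159.28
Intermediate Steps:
√(25160 + (-67 - 6*(-46))) = √(25160 + (-67 + 276)) = √(25160 + 209) = √25369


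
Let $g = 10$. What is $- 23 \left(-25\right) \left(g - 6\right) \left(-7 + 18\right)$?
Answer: $25300$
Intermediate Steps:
$- 23 \left(-25\right) \left(g - 6\right) \left(-7 + 18\right) = - 23 \left(-25\right) \left(10 - 6\right) \left(-7 + 18\right) = - \left(-575\right) 4 \cdot 11 = - \left(-575\right) 44 = \left(-1\right) \left(-25300\right) = 25300$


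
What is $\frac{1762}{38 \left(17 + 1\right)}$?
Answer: $\frac{881}{342} \approx 2.576$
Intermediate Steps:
$\frac{1762}{38 \left(17 + 1\right)} = \frac{1762}{38 \cdot 18} = \frac{1762}{684} = 1762 \cdot \frac{1}{684} = \frac{881}{342}$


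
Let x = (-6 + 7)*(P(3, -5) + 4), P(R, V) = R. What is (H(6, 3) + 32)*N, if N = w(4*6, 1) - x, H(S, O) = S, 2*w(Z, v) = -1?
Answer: -285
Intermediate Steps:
w(Z, v) = -1/2 (w(Z, v) = (1/2)*(-1) = -1/2)
x = 7 (x = (-6 + 7)*(3 + 4) = 1*7 = 7)
N = -15/2 (N = -1/2 - 1*7 = -1/2 - 7 = -15/2 ≈ -7.5000)
(H(6, 3) + 32)*N = (6 + 32)*(-15/2) = 38*(-15/2) = -285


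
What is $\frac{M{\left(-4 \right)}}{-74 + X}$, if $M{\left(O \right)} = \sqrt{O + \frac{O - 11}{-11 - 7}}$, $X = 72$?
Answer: $- \frac{i \sqrt{114}}{12} \approx - 0.88976 i$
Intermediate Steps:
$M{\left(O \right)} = \sqrt{\frac{11}{18} + \frac{17 O}{18}}$ ($M{\left(O \right)} = \sqrt{O + \frac{-11 + O}{-18}} = \sqrt{O + \left(-11 + O\right) \left(- \frac{1}{18}\right)} = \sqrt{O - \left(- \frac{11}{18} + \frac{O}{18}\right)} = \sqrt{\frac{11}{18} + \frac{17 O}{18}}$)
$\frac{M{\left(-4 \right)}}{-74 + X} = \frac{\frac{1}{6} \sqrt{22 + 34 \left(-4\right)}}{-74 + 72} = \frac{\frac{1}{6} \sqrt{22 - 136}}{-2} = \frac{\sqrt{-114}}{6} \left(- \frac{1}{2}\right) = \frac{i \sqrt{114}}{6} \left(- \frac{1}{2}\right) = - \frac{i \sqrt{114}}{12}$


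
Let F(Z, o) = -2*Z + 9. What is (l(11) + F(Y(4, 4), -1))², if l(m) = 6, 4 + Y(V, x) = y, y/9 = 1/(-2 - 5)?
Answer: 32041/49 ≈ 653.90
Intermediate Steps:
y = -9/7 (y = 9/(-2 - 5) = 9/(-7) = 9*(-⅐) = -9/7 ≈ -1.2857)
Y(V, x) = -37/7 (Y(V, x) = -4 - 9/7 = -37/7)
F(Z, o) = 9 - 2*Z
(l(11) + F(Y(4, 4), -1))² = (6 + (9 - 2*(-37/7)))² = (6 + (9 + 74/7))² = (6 + 137/7)² = (179/7)² = 32041/49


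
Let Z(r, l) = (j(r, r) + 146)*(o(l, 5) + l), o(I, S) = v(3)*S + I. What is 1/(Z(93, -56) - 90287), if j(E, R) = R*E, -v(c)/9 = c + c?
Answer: -1/3449977 ≈ -2.8986e-7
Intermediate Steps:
v(c) = -18*c (v(c) = -9*(c + c) = -18*c)
o(I, S) = I - 54*S (o(I, S) = (-18*3)*S + I = -54*S + I = I - 54*S)
j(E, R) = E*R
Z(r, l) = (-270 + 2*l)*(146 + r²) (Z(r, l) = (r*r + 146)*((l - 54*5) + l) = (r² + 146)*((l - 270) + l) = (146 + r²)*((-270 + l) + l) = (146 + r²)*(-270 + 2*l) = (-270 + 2*l)*(146 + r²))
1/(Z(93, -56) - 90287) = 1/((-39420 + 292*(-56) - 56*93² + 93²*(-270 - 56)) - 90287) = 1/((-39420 - 16352 - 56*8649 + 8649*(-326)) - 90287) = 1/((-39420 - 16352 - 484344 - 2819574) - 90287) = 1/(-3359690 - 90287) = 1/(-3449977) = -1/3449977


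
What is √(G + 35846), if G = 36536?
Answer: √72382 ≈ 269.04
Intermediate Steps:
√(G + 35846) = √(36536 + 35846) = √72382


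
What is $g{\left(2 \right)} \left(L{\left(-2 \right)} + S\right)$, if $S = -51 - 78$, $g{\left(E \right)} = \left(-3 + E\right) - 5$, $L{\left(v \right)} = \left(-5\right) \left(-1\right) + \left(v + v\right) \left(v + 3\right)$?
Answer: $768$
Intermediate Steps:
$L{\left(v \right)} = 5 + 2 v \left(3 + v\right)$
$g{\left(E \right)} = -8 + E$
$S = -129$
$g{\left(2 \right)} \left(L{\left(-2 \right)} + S\right) = \left(-8 + 2\right) \left(\left(5 + 2 \left(-2\right)^{2} + 6 \left(-2\right)\right) - 129\right) = - 6 \left(\left(5 + 2 \cdot 4 - 12\right) - 129\right) = - 6 \left(\left(5 + 8 - 12\right) - 129\right) = - 6 \left(1 - 129\right) = \left(-6\right) \left(-128\right) = 768$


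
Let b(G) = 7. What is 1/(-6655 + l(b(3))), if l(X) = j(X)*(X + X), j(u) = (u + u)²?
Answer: -1/3911 ≈ -0.00025569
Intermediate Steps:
j(u) = 4*u² (j(u) = (2*u)² = 4*u²)
l(X) = 8*X³ (l(X) = (4*X²)*(X + X) = (4*X²)*(2*X) = 8*X³)
1/(-6655 + l(b(3))) = 1/(-6655 + 8*7³) = 1/(-6655 + 8*343) = 1/(-6655 + 2744) = 1/(-3911) = -1/3911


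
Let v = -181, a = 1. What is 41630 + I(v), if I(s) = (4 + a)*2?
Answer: 41640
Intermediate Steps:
I(s) = 10 (I(s) = (4 + 1)*2 = 5*2 = 10)
41630 + I(v) = 41630 + 10 = 41640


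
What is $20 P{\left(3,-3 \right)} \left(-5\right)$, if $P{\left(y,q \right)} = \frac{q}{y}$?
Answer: $100$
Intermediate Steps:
$20 P{\left(3,-3 \right)} \left(-5\right) = 20 \left(- \frac{3}{3}\right) \left(-5\right) = 20 \left(\left(-3\right) \frac{1}{3}\right) \left(-5\right) = 20 \left(-1\right) \left(-5\right) = \left(-20\right) \left(-5\right) = 100$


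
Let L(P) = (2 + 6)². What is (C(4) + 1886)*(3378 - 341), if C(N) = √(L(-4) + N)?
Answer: 5727782 + 6074*√17 ≈ 5.7528e+6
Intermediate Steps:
L(P) = 64 (L(P) = 8² = 64)
C(N) = √(64 + N)
(C(4) + 1886)*(3378 - 341) = (√(64 + 4) + 1886)*(3378 - 341) = (√68 + 1886)*3037 = (2*√17 + 1886)*3037 = (1886 + 2*√17)*3037 = 5727782 + 6074*√17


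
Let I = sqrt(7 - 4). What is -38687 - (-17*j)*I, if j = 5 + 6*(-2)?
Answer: -38687 - 119*sqrt(3) ≈ -38893.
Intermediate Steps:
I = sqrt(3) ≈ 1.7320
j = -7 (j = 5 - 12 = -7)
-38687 - (-17*j)*I = -38687 - (-17*(-7))*sqrt(3) = -38687 - 119*sqrt(3)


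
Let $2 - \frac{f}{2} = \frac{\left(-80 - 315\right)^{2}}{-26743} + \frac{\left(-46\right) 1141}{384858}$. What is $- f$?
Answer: $- \frac{82035617536}{5146128747} \approx -15.941$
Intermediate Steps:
$f = \frac{82035617536}{5146128747}$ ($f = 4 - 2 \left(\frac{\left(-80 - 315\right)^{2}}{-26743} + \frac{\left(-46\right) 1141}{384858}\right) = 4 - 2 \left(\left(-395\right)^{2} \left(- \frac{1}{26743}\right) - \frac{26243}{192429}\right) = 4 - 2 \left(156025 \left(- \frac{1}{26743}\right) - \frac{26243}{192429}\right) = 4 - 2 \left(- \frac{156025}{26743} - \frac{26243}{192429}\right) = 4 - - \frac{61451102548}{5146128747} = 4 + \frac{61451102548}{5146128747} = \frac{82035617536}{5146128747} \approx 15.941$)
$- f = \left(-1\right) \frac{82035617536}{5146128747} = - \frac{82035617536}{5146128747}$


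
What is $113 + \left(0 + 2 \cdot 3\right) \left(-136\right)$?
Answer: $-703$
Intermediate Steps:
$113 + \left(0 + 2 \cdot 3\right) \left(-136\right) = 113 + \left(0 + 6\right) \left(-136\right) = 113 + 6 \left(-136\right) = 113 - 816 = -703$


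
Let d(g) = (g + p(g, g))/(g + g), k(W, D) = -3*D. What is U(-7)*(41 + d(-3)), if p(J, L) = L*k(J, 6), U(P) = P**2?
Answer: 3185/2 ≈ 1592.5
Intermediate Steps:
p(J, L) = -18*L (p(J, L) = L*(-3*6) = L*(-18) = -18*L)
d(g) = -17/2 (d(g) = (g - 18*g)/(g + g) = (-17*g)/((2*g)) = (-17*g)*(1/(2*g)) = -17/2)
U(-7)*(41 + d(-3)) = (-7)**2*(41 - 17/2) = 49*(65/2) = 3185/2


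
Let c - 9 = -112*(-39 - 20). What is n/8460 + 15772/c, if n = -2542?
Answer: 58305353/27989910 ≈ 2.0831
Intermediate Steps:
c = 6617 (c = 9 - 112*(-39 - 20) = 9 - 112*(-59) = 9 + 6608 = 6617)
n/8460 + 15772/c = -2542/8460 + 15772/6617 = -2542*1/8460 + 15772*(1/6617) = -1271/4230 + 15772/6617 = 58305353/27989910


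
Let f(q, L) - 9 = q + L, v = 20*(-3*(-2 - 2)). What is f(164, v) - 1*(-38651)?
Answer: 39064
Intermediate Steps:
v = 240 (v = 20*(-3*(-4)) = 20*12 = 240)
f(q, L) = 9 + L + q (f(q, L) = 9 + (q + L) = 9 + (L + q) = 9 + L + q)
f(164, v) - 1*(-38651) = (9 + 240 + 164) - 1*(-38651) = 413 + 38651 = 39064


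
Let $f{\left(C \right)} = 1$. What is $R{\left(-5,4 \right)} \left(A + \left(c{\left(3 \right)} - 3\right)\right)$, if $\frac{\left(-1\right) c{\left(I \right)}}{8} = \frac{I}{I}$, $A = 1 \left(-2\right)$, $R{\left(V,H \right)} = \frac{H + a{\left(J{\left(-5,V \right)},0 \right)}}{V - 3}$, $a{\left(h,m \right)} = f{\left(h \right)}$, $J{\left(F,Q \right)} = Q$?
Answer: $\frac{65}{8} \approx 8.125$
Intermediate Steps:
$a{\left(h,m \right)} = 1$
$R{\left(V,H \right)} = \frac{1 + H}{-3 + V}$ ($R{\left(V,H \right)} = \frac{H + 1}{V - 3} = \frac{1 + H}{-3 + V}$)
$A = -2$
$c{\left(I \right)} = -8$ ($c{\left(I \right)} = - 8 \frac{I}{I} = \left(-8\right) 1 = -8$)
$R{\left(-5,4 \right)} \left(A + \left(c{\left(3 \right)} - 3\right)\right) = \frac{1 + 4}{-3 - 5} \left(-2 - 11\right) = \frac{1}{-8} \cdot 5 \left(-2 - 11\right) = \left(- \frac{1}{8}\right) 5 \left(-2 - 11\right) = \left(- \frac{5}{8}\right) \left(-13\right) = \frac{65}{8}$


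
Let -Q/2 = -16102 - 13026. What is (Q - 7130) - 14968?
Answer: 36158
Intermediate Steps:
Q = 58256 (Q = -2*(-16102 - 13026) = -2*(-29128) = 58256)
(Q - 7130) - 14968 = (58256 - 7130) - 14968 = 51126 - 14968 = 36158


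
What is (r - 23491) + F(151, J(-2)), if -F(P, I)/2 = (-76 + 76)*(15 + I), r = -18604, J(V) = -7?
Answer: -42095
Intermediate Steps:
F(P, I) = 0 (F(P, I) = -2*(-76 + 76)*(15 + I) = -0*(15 + I) = -2*0 = 0)
(r - 23491) + F(151, J(-2)) = (-18604 - 23491) + 0 = -42095 + 0 = -42095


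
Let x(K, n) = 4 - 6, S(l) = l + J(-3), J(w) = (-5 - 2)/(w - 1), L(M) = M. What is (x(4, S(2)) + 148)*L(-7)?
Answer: -1022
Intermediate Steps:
J(w) = -7/(-1 + w)
S(l) = 7/4 + l (S(l) = l - 7/(-1 - 3) = l - 7/(-4) = l - 7*(-¼) = l + 7/4 = 7/4 + l)
x(K, n) = -2
(x(4, S(2)) + 148)*L(-7) = (-2 + 148)*(-7) = 146*(-7) = -1022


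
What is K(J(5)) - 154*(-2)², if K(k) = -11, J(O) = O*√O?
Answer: -627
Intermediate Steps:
J(O) = O^(3/2)
K(J(5)) - 154*(-2)² = -11 - 154*(-2)² = -11 - 154*4 = -11 - 616 = -627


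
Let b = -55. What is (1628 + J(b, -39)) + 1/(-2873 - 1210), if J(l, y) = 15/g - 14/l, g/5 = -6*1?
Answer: 731073289/449130 ≈ 1627.8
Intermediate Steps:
g = -30 (g = 5*(-6*1) = 5*(-6) = -30)
J(l, y) = -½ - 14/l (J(l, y) = 15/(-30) - 14/l = 15*(-1/30) - 14/l = -½ - 14/l)
(1628 + J(b, -39)) + 1/(-2873 - 1210) = (1628 + (½)*(-28 - 1*(-55))/(-55)) + 1/(-2873 - 1210) = (1628 + (½)*(-1/55)*(-28 + 55)) + 1/(-4083) = (1628 + (½)*(-1/55)*27) - 1/4083 = (1628 - 27/110) - 1/4083 = 179053/110 - 1/4083 = 731073289/449130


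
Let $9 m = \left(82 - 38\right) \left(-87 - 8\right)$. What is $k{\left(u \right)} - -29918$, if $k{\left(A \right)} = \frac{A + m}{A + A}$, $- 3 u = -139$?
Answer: $\frac{24947849}{834} \approx 29914.0$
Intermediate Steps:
$m = - \frac{4180}{9}$ ($m = \frac{\left(82 - 38\right) \left(-87 - 8\right)}{9} = \frac{44 \left(-95\right)}{9} = \frac{1}{9} \left(-4180\right) = - \frac{4180}{9} \approx -464.44$)
$u = \frac{139}{3}$ ($u = \left(- \frac{1}{3}\right) \left(-139\right) = \frac{139}{3} \approx 46.333$)
$k{\left(A \right)} = \frac{- \frac{4180}{9} + A}{2 A}$ ($k{\left(A \right)} = \frac{A - \frac{4180}{9}}{A + A} = \frac{- \frac{4180}{9} + A}{2 A}$)
$k{\left(u \right)} - -29918 = \frac{-4180 + 9 \cdot \frac{139}{3}}{18 \cdot \frac{139}{3}} - -29918 = \frac{1}{18} \cdot \frac{3}{139} \left(-4180 + 417\right) + 29918 = \frac{1}{18} \cdot \frac{3}{139} \left(-3763\right) + 29918 = - \frac{3763}{834} + 29918 = \frac{24947849}{834}$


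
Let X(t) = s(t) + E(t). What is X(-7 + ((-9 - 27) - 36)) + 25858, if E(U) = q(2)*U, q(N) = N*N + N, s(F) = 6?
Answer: 25390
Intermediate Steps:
q(N) = N + N² (q(N) = N² + N = N + N²)
E(U) = 6*U (E(U) = (2*(1 + 2))*U = (2*3)*U = 6*U)
X(t) = 6 + 6*t
X(-7 + ((-9 - 27) - 36)) + 25858 = (6 + 6*(-7 + ((-9 - 27) - 36))) + 25858 = (6 + 6*(-7 + (-36 - 36))) + 25858 = (6 + 6*(-7 - 72)) + 25858 = (6 + 6*(-79)) + 25858 = (6 - 474) + 25858 = -468 + 25858 = 25390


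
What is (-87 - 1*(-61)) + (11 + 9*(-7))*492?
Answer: -25610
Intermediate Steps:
(-87 - 1*(-61)) + (11 + 9*(-7))*492 = (-87 + 61) + (11 - 63)*492 = -26 - 52*492 = -26 - 25584 = -25610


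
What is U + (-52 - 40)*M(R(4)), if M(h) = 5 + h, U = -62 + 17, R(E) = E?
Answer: -873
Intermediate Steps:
U = -45
U + (-52 - 40)*M(R(4)) = -45 + (-52 - 40)*(5 + 4) = -45 - 92*9 = -45 - 828 = -873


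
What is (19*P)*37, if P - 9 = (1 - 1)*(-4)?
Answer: 6327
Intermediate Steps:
P = 9 (P = 9 + (1 - 1)*(-4) = 9 + 0*(-4) = 9 + 0 = 9)
(19*P)*37 = (19*9)*37 = 171*37 = 6327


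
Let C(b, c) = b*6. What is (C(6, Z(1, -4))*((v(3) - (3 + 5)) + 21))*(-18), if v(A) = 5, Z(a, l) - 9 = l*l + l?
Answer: -11664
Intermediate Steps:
Z(a, l) = 9 + l + l**2 (Z(a, l) = 9 + (l*l + l) = 9 + (l**2 + l) = 9 + (l + l**2) = 9 + l + l**2)
C(b, c) = 6*b
(C(6, Z(1, -4))*((v(3) - (3 + 5)) + 21))*(-18) = ((6*6)*((5 - (3 + 5)) + 21))*(-18) = (36*((5 - 1*8) + 21))*(-18) = (36*((5 - 8) + 21))*(-18) = (36*(-3 + 21))*(-18) = (36*18)*(-18) = 648*(-18) = -11664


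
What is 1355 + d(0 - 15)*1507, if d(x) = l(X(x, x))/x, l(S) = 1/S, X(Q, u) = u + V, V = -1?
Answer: 326707/240 ≈ 1361.3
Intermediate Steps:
X(Q, u) = -1 + u (X(Q, u) = u - 1 = -1 + u)
d(x) = 1/(x*(-1 + x)) (d(x) = 1/((-1 + x)*x) = 1/(x*(-1 + x)))
1355 + d(0 - 15)*1507 = 1355 + (1/((0 - 15)*(-1 + (0 - 15))))*1507 = 1355 + (1/((-15)*(-1 - 15)))*1507 = 1355 - 1/15/(-16)*1507 = 1355 - 1/15*(-1/16)*1507 = 1355 + (1/240)*1507 = 1355 + 1507/240 = 326707/240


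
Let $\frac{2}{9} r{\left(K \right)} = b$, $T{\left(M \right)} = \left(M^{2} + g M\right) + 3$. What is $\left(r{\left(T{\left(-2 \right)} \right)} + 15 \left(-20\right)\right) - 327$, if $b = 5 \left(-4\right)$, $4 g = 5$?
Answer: $-717$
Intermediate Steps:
$g = \frac{5}{4}$ ($g = \frac{1}{4} \cdot 5 = \frac{5}{4} \approx 1.25$)
$b = -20$
$T{\left(M \right)} = 3 + M^{2} + \frac{5 M}{4}$ ($T{\left(M \right)} = \left(M^{2} + \frac{5 M}{4}\right) + 3 = 3 + M^{2} + \frac{5 M}{4}$)
$r{\left(K \right)} = -90$ ($r{\left(K \right)} = \frac{9}{2} \left(-20\right) = -90$)
$\left(r{\left(T{\left(-2 \right)} \right)} + 15 \left(-20\right)\right) - 327 = \left(-90 + 15 \left(-20\right)\right) - 327 = \left(-90 - 300\right) - 327 = -390 - 327 = -717$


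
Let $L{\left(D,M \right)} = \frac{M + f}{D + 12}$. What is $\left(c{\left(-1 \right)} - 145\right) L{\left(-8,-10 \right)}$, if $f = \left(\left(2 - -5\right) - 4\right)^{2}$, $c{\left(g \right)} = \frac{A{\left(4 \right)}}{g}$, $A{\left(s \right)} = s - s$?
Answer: $\frac{145}{4} \approx 36.25$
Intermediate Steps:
$A{\left(s \right)} = 0$
$c{\left(g \right)} = 0$ ($c{\left(g \right)} = \frac{0}{g} = 0$)
$f = 9$ ($f = \left(\left(2 + 5\right) - 4\right)^{2} = \left(7 - 4\right)^{2} = 3^{2} = 9$)
$L{\left(D,M \right)} = \frac{9 + M}{12 + D}$ ($L{\left(D,M \right)} = \frac{M + 9}{D + 12} = \frac{9 + M}{12 + D}$)
$\left(c{\left(-1 \right)} - 145\right) L{\left(-8,-10 \right)} = \left(0 - 145\right) \frac{9 - 10}{12 - 8} = - 145 \cdot \frac{1}{4} \left(-1\right) = \left(-145\right) \left(- \frac{1}{4}\right) = \frac{145}{4}$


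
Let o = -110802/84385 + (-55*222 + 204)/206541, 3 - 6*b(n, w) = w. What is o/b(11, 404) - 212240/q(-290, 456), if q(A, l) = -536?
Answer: 20603127249698026/52029325523455 ≈ 395.99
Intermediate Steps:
b(n, w) = ½ - w/6
o = -2655364688/1936551365 (o = -110802*1/84385 + (-12210 + 204)*(1/206541) = -110802/84385 - 12006*1/206541 = -110802/84385 - 1334/22949 = -2655364688/1936551365 ≈ -1.3712)
o/b(11, 404) - 212240/q(-290, 456) = -2655364688/(1936551365*(½ - ⅙*404)) - 212240/(-536) = -2655364688/(1936551365*(½ - 202/3)) - 212240*(-1/536) = -2655364688/(1936551365*(-401/6)) + 26530/67 = -2655364688/1936551365*(-6/401) + 26530/67 = 15932188128/776557097365 + 26530/67 = 20603127249698026/52029325523455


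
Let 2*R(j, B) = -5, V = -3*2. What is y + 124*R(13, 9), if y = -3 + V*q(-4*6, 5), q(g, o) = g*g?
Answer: -3769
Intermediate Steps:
V = -6
R(j, B) = -5/2 (R(j, B) = (½)*(-5) = -5/2)
q(g, o) = g²
y = -3459 (y = -3 - 6*(-4*6)² = -3 - 6*(-24)² = -3 - 6*576 = -3 - 3456 = -3459)
y + 124*R(13, 9) = -3459 + 124*(-5/2) = -3459 - 310 = -3769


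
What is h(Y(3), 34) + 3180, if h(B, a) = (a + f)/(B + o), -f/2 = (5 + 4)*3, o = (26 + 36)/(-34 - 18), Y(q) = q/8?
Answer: 54476/17 ≈ 3204.5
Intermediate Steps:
Y(q) = q/8 (Y(q) = q*(1/8) = q/8)
o = -31/26 (o = 62/(-52) = 62*(-1/52) = -31/26 ≈ -1.1923)
f = -54 (f = -2*(5 + 4)*3 = -18*3 = -2*27 = -54)
h(B, a) = (-54 + a)/(-31/26 + B) (h(B, a) = (a - 54)/(B - 31/26) = (-54 + a)/(-31/26 + B))
h(Y(3), 34) + 3180 = 26*(-54 + 34)/(-31 + 26*((1/8)*3)) + 3180 = 26*(-20)/(-31 + 26*(3/8)) + 3180 = 26*(-20)/(-31 + 39/4) + 3180 = 26*(-20)/(-85/4) + 3180 = 26*(-4/85)*(-20) + 3180 = 416/17 + 3180 = 54476/17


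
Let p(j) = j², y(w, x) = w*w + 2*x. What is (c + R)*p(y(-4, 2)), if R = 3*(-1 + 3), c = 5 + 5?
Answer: 6400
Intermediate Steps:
y(w, x) = w² + 2*x
c = 10
R = 6 (R = 3*2 = 6)
(c + R)*p(y(-4, 2)) = (10 + 6)*((-4)² + 2*2)² = 16*(16 + 4)² = 16*20² = 16*400 = 6400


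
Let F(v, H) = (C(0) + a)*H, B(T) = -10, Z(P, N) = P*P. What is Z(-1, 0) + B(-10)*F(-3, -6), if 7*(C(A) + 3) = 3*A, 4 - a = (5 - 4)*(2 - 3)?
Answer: 121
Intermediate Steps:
Z(P, N) = P**2
a = 5 (a = 4 - (5 - 4)*(2 - 3) = 4 - (-1) = 4 - 1*(-1) = 4 + 1 = 5)
C(A) = -3 + 3*A/7 (C(A) = -3 + (3*A)/7 = -3 + 3*A/7)
F(v, H) = 2*H (F(v, H) = ((-3 + (3/7)*0) + 5)*H = ((-3 + 0) + 5)*H = (-3 + 5)*H = 2*H)
Z(-1, 0) + B(-10)*F(-3, -6) = (-1)**2 - 20*(-6) = 1 - 10*(-12) = 1 + 120 = 121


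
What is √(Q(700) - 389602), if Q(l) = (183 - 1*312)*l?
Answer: I*√479902 ≈ 692.75*I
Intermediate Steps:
Q(l) = -129*l (Q(l) = (183 - 312)*l = -129*l)
√(Q(700) - 389602) = √(-129*700 - 389602) = √(-90300 - 389602) = √(-479902) = I*√479902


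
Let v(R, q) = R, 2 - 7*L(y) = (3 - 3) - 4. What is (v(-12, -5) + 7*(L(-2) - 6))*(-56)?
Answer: 2688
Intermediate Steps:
L(y) = 6/7 (L(y) = 2/7 - ((3 - 3) - 4)/7 = 2/7 - (0 - 4)/7 = 2/7 - ⅐*(-4) = 2/7 + 4/7 = 6/7)
(v(-12, -5) + 7*(L(-2) - 6))*(-56) = (-12 + 7*(6/7 - 6))*(-56) = (-12 + 7*(-36/7))*(-56) = (-12 - 36)*(-56) = -48*(-56) = 2688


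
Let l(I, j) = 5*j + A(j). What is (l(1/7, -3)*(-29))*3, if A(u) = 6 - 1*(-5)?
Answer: 348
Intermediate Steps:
A(u) = 11 (A(u) = 6 + 5 = 11)
l(I, j) = 11 + 5*j (l(I, j) = 5*j + 11 = 11 + 5*j)
(l(1/7, -3)*(-29))*3 = ((11 + 5*(-3))*(-29))*3 = ((11 - 15)*(-29))*3 = -4*(-29)*3 = 116*3 = 348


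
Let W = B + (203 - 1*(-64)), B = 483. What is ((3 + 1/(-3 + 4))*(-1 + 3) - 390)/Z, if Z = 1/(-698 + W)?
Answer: -19864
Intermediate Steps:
W = 750 (W = 483 + (203 - 1*(-64)) = 483 + (203 + 64) = 483 + 267 = 750)
Z = 1/52 (Z = 1/(-698 + 750) = 1/52 ≈ 0.019231)
((3 + 1/(-3 + 4))*(-1 + 3) - 390)/Z = ((3 + 1/(-3 + 4))*(-1 + 3) - 390)/(1/52) = ((3 + 1/1)*2 - 390)*52 = ((3 + 1)*2 - 390)*52 = (4*2 - 390)*52 = (8 - 390)*52 = -382*52 = -19864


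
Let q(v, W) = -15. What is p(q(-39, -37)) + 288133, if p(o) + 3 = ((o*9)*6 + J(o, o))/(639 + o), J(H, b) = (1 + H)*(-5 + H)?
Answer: 89896295/312 ≈ 2.8813e+5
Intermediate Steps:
p(o) = -3 + (-5 + o² + 50*o)/(639 + o) (p(o) = -3 + ((o*9)*6 + (-5 + o² - 4*o))/(639 + o) = -3 + ((9*o)*6 + (-5 + o² - 4*o))/(639 + o) = -3 + (54*o + (-5 + o² - 4*o))/(639 + o) = -3 + (-5 + o² + 50*o)/(639 + o))
p(q(-39, -37)) + 288133 = (-1922 + (-15)² + 47*(-15))/(639 - 15) + 288133 = (-1922 + 225 - 705)/624 + 288133 = (1/624)*(-2402) + 288133 = -1201/312 + 288133 = 89896295/312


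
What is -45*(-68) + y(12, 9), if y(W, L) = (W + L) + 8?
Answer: 3089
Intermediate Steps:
y(W, L) = 8 + L + W (y(W, L) = (L + W) + 8 = 8 + L + W)
-45*(-68) + y(12, 9) = -45*(-68) + (8 + 9 + 12) = 3060 + 29 = 3089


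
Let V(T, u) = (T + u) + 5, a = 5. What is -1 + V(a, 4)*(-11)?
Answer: -155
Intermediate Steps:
V(T, u) = 5 + T + u
-1 + V(a, 4)*(-11) = -1 + (5 + 5 + 4)*(-11) = -1 + 14*(-11) = -1 - 154 = -155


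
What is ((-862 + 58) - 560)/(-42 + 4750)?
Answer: -31/107 ≈ -0.28972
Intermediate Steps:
((-862 + 58) - 560)/(-42 + 4750) = (-804 - 560)/4708 = -1364*1/4708 = -31/107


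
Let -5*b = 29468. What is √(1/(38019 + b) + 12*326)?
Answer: √100933642403783/160627 ≈ 62.546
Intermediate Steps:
b = -29468/5 (b = -⅕*29468 = -29468/5 ≈ -5893.6)
√(1/(38019 + b) + 12*326) = √(1/(38019 - 29468/5) + 12*326) = √(1/(160627/5) + 3912) = √(5/160627 + 3912) = √(628372829/160627) = √100933642403783/160627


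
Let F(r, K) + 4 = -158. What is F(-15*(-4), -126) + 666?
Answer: 504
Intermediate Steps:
F(r, K) = -162 (F(r, K) = -4 - 158 = -162)
F(-15*(-4), -126) + 666 = -162 + 666 = 504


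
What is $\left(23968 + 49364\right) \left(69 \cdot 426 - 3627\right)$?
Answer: $1889545644$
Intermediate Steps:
$\left(23968 + 49364\right) \left(69 \cdot 426 - 3627\right) = 73332 \left(29394 - 3627\right) = 73332 \cdot 25767 = 1889545644$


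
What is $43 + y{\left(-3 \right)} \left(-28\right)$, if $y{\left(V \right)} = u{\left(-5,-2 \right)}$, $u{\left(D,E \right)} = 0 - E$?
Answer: $-13$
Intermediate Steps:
$u{\left(D,E \right)} = - E$
$y{\left(V \right)} = 2$ ($y{\left(V \right)} = \left(-1\right) \left(-2\right) = 2$)
$43 + y{\left(-3 \right)} \left(-28\right) = 43 + 2 \left(-28\right) = 43 - 56 = -13$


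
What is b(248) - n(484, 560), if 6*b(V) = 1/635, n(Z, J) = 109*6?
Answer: -2491739/3810 ≈ -654.00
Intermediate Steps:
n(Z, J) = 654
b(V) = 1/3810 (b(V) = (1/6)/635 = (1/6)*(1/635) = 1/3810)
b(248) - n(484, 560) = 1/3810 - 1*654 = 1/3810 - 654 = -2491739/3810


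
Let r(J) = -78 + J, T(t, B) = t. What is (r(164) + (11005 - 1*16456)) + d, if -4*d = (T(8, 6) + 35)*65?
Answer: -24255/4 ≈ -6063.8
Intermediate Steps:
d = -2795/4 (d = -(8 + 35)*65/4 = -43*65/4 = -¼*2795 = -2795/4 ≈ -698.75)
(r(164) + (11005 - 1*16456)) + d = ((-78 + 164) + (11005 - 1*16456)) - 2795/4 = (86 + (11005 - 16456)) - 2795/4 = (86 - 5451) - 2795/4 = -5365 - 2795/4 = -24255/4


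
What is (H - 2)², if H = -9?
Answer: 121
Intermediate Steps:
(H - 2)² = (-9 - 2)² = (-11)² = 121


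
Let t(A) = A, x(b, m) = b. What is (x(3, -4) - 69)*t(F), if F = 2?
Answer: -132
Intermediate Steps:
(x(3, -4) - 69)*t(F) = (3 - 69)*2 = -66*2 = -132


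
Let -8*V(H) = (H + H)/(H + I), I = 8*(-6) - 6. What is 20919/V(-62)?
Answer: -4853208/31 ≈ -1.5656e+5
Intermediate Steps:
I = -54 (I = -48 - 6 = -54)
V(H) = -H/(4*(-54 + H)) (V(H) = -(H + H)/(8*(H - 54)) = -2*H/(8*(-54 + H)) = -H/(4*(-54 + H)))
20919/V(-62) = 20919/((-1*(-62)/(-216 + 4*(-62)))) = 20919/((-1*(-62)/(-216 - 248))) = 20919/((-1*(-62)/(-464))) = 20919/((-1*(-62)*(-1/464))) = 20919/(-31/232) = 20919*(-232/31) = -4853208/31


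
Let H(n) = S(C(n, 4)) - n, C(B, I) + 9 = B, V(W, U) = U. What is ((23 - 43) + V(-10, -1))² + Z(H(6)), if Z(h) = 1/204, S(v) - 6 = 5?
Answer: 89965/204 ≈ 441.00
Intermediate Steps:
C(B, I) = -9 + B
S(v) = 11 (S(v) = 6 + 5 = 11)
H(n) = 11 - n
Z(h) = 1/204
((23 - 43) + V(-10, -1))² + Z(H(6)) = ((23 - 43) - 1)² + 1/204 = (-20 - 1)² + 1/204 = (-21)² + 1/204 = 441 + 1/204 = 89965/204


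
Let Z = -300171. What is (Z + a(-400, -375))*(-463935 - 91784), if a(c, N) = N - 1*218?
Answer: 167140269316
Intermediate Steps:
a(c, N) = -218 + N (a(c, N) = N - 218 = -218 + N)
(Z + a(-400, -375))*(-463935 - 91784) = (-300171 + (-218 - 375))*(-463935 - 91784) = (-300171 - 593)*(-555719) = -300764*(-555719) = 167140269316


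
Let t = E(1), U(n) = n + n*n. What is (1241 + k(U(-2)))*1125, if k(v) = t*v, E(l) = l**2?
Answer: 1398375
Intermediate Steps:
U(n) = n + n**2
t = 1 (t = 1**2 = 1)
k(v) = v (k(v) = 1*v = v)
(1241 + k(U(-2)))*1125 = (1241 - 2*(1 - 2))*1125 = (1241 - 2*(-1))*1125 = (1241 + 2)*1125 = 1243*1125 = 1398375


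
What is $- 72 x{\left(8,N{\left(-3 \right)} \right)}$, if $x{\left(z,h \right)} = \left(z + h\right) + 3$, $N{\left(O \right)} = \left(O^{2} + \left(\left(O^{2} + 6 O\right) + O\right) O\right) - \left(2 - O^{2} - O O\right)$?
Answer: $-5184$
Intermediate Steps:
$N{\left(O \right)} = -2 + 3 O^{2} + O \left(O^{2} + 7 O\right)$ ($N{\left(O \right)} = \left(O^{2} + \left(O^{2} + 7 O\right) O\right) + \left(\left(O^{2} + O^{2}\right) - 2\right) = \left(O^{2} + O \left(O^{2} + 7 O\right)\right) + \left(2 O^{2} - 2\right) = \left(O^{2} + O \left(O^{2} + 7 O\right)\right) + \left(-2 + 2 O^{2}\right) = -2 + 3 O^{2} + O \left(O^{2} + 7 O\right)$)
$x{\left(z,h \right)} = 3 + h + z$ ($x{\left(z,h \right)} = \left(h + z\right) + 3 = 3 + h + z$)
$- 72 x{\left(8,N{\left(-3 \right)} \right)} = - 72 \left(3 + \left(-2 + \left(-3\right)^{3} + 10 \left(-3\right)^{2}\right) + 8\right) = - 72 \left(3 - -61 + 8\right) = - 72 \left(3 + 61 + 8\right) = \left(-72\right) 72 = -5184$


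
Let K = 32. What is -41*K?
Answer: -1312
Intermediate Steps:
-41*K = -41*32 = -1312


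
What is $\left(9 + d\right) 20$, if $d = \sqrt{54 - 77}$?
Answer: $180 + 20 i \sqrt{23} \approx 180.0 + 95.917 i$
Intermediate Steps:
$d = i \sqrt{23}$ ($d = \sqrt{-23} = i \sqrt{23} \approx 4.7958 i$)
$\left(9 + d\right) 20 = \left(9 + i \sqrt{23}\right) 20 = 180 + 20 i \sqrt{23}$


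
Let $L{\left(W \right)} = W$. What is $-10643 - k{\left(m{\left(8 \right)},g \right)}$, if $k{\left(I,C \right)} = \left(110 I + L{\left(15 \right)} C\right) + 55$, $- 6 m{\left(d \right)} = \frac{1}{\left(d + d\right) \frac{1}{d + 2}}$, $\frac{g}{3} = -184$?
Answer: $- \frac{57757}{24} \approx -2406.5$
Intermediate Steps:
$g = -552$ ($g = 3 \left(-184\right) = -552$)
$m{\left(d \right)} = - \frac{2 + d}{12 d}$ ($m{\left(d \right)} = - \frac{1}{6 \frac{d + d}{d + 2}} = - \frac{1}{6 \frac{2 d}{2 + d}} = - \frac{\frac{1}{2} \frac{1}{d} \left(2 + d\right)}{6} = - \frac{2 + d}{12 d}$)
$k{\left(I,C \right)} = 55 + 15 C + 110 I$ ($k{\left(I,C \right)} = \left(110 I + 15 C\right) + 55 = \left(15 C + 110 I\right) + 55 = 55 + 15 C + 110 I$)
$-10643 - k{\left(m{\left(8 \right)},g \right)} = -10643 - \left(55 + 15 \left(-552\right) + 110 \frac{-2 - 8}{12 \cdot 8}\right) = -10643 - \left(55 - 8280 + 110 \cdot \frac{1}{12} \cdot \frac{1}{8} \left(-2 - 8\right)\right) = -10643 - \left(55 - 8280 + 110 \cdot \frac{1}{12} \cdot \frac{1}{8} \left(-10\right)\right) = -10643 - \left(55 - 8280 + 110 \left(- \frac{5}{48}\right)\right) = -10643 - \left(55 - 8280 - \frac{275}{24}\right) = -10643 - - \frac{197675}{24} = -10643 + \frac{197675}{24} = - \frac{57757}{24}$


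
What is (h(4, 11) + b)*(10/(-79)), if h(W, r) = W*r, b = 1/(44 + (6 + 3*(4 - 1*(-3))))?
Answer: -31250/5609 ≈ -5.5714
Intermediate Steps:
b = 1/71 (b = 1/(44 + (6 + 3*(4 + 3))) = 1/(44 + (6 + 3*7)) = 1/(44 + (6 + 21)) = 1/(44 + 27) = 1/71 ≈ 0.014085)
(h(4, 11) + b)*(10/(-79)) = (4*11 + 1/71)*(10/(-79)) = (44 + 1/71)*(10*(-1/79)) = (3125/71)*(-10/79) = -31250/5609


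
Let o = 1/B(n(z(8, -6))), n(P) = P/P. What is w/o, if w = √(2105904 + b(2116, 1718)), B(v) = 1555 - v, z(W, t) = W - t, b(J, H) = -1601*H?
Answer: 1554*I*√644614 ≈ 1.2477e+6*I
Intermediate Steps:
n(P) = 1
o = 1/1554 (o = 1/(1555 - 1*1) = 1/(1555 - 1) = 1/1554 ≈ 0.00064350)
w = I*√644614 (w = √(2105904 - 1601*1718) = √(2105904 - 2750518) = √(-644614) = I*√644614 ≈ 802.88*I)
w/o = (I*√644614)/(1/1554) = (I*√644614)*1554 = 1554*I*√644614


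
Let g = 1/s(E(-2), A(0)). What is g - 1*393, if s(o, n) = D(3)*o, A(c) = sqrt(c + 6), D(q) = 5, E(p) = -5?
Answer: -9826/25 ≈ -393.04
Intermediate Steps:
A(c) = sqrt(6 + c)
s(o, n) = 5*o
g = -1/25 (g = 1/(5*(-5)) = 1/(-25) = -1/25 ≈ -0.040000)
g - 1*393 = -1/25 - 1*393 = -1/25 - 393 = -9826/25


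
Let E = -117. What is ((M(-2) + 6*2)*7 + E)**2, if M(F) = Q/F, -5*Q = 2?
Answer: 24964/25 ≈ 998.56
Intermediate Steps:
Q = -2/5 (Q = -1/5*2 = -2/5 ≈ -0.40000)
M(F) = -2/(5*F)
((M(-2) + 6*2)*7 + E)**2 = ((-2/5/(-2) + 6*2)*7 - 117)**2 = ((-2/5*(-1/2) + 12)*7 - 117)**2 = ((1/5 + 12)*7 - 117)**2 = ((61/5)*7 - 117)**2 = (427/5 - 117)**2 = (-158/5)**2 = 24964/25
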